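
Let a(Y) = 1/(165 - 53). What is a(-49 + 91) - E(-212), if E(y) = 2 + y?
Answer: 23521/112 ≈ 210.01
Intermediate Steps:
a(Y) = 1/112
a(-49 + 91) - E(-212) = 1/112 - (2 - 212) = 1/112 - 1*(-210) = 1/112 + 210 = 23521/112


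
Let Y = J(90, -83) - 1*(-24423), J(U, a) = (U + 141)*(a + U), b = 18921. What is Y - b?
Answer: 7119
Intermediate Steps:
J(U, a) = (141 + U)*(U + a)
Y = 26040 (Y = (90² + 141*90 + 141*(-83) + 90*(-83)) - 1*(-24423) = (8100 + 12690 - 11703 - 7470) + 24423 = 1617 + 24423 = 26040)
Y - b = 26040 - 1*18921 = 26040 - 18921 = 7119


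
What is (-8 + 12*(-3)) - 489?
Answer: -533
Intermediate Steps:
(-8 + 12*(-3)) - 489 = (-8 - 36) - 489 = -44 - 489 = -533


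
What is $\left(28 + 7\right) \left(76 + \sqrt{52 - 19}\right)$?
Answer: $2660 + 35 \sqrt{33} \approx 2861.1$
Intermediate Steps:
$\left(28 + 7\right) \left(76 + \sqrt{52 - 19}\right) = 35 \left(76 + \sqrt{33}\right) = 2660 + 35 \sqrt{33}$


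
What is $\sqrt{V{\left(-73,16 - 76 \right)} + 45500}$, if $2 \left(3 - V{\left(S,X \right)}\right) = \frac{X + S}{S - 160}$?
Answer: $\frac{\sqrt{9881187490}}{466} \approx 213.31$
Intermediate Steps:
$V{\left(S,X \right)} = 3 - \frac{S + X}{2 \left(-160 + S\right)}$ ($V{\left(S,X \right)} = 3 - \frac{\left(X + S\right) \frac{1}{S - 160}}{2} = 3 - \frac{\left(S + X\right) \frac{1}{-160 + S}}{2} = 3 - \frac{\frac{1}{-160 + S} \left(S + X\right)}{2} = 3 - \frac{S + X}{2 \left(-160 + S\right)}$)
$\sqrt{V{\left(-73,16 - 76 \right)} + 45500} = \sqrt{\frac{-960 - \left(16 - 76\right) + 5 \left(-73\right)}{2 \left(-160 - 73\right)} + 45500} = \sqrt{\frac{-960 - -60 - 365}{2 \left(-233\right)} + 45500} = \sqrt{\frac{1}{2} \left(- \frac{1}{233}\right) \left(-960 + 60 - 365\right) + 45500} = \sqrt{\frac{1}{2} \left(- \frac{1}{233}\right) \left(-1265\right) + 45500} = \sqrt{\frac{1265}{466} + 45500} = \sqrt{\frac{21204265}{466}} = \frac{\sqrt{9881187490}}{466}$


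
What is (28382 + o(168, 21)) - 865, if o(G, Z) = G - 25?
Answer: 27660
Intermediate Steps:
o(G, Z) = -25 + G
(28382 + o(168, 21)) - 865 = (28382 + (-25 + 168)) - 865 = (28382 + 143) - 865 = 28525 - 865 = 27660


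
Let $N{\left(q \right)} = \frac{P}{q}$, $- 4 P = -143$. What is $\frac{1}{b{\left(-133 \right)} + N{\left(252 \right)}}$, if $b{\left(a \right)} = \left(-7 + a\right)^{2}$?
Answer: $\frac{1008}{19756943} \approx 5.102 \cdot 10^{-5}$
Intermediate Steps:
$P = \frac{143}{4}$ ($P = \left(- \frac{1}{4}\right) \left(-143\right) = \frac{143}{4} \approx 35.75$)
$N{\left(q \right)} = \frac{143}{4 q}$
$\frac{1}{b{\left(-133 \right)} + N{\left(252 \right)}} = \frac{1}{\left(-7 - 133\right)^{2} + \frac{143}{4 \cdot 252}} = \frac{1}{\left(-140\right)^{2} + \frac{143}{4} \cdot \frac{1}{252}} = \frac{1}{19600 + \frac{143}{1008}} = \frac{1}{\frac{19756943}{1008}} = \frac{1008}{19756943}$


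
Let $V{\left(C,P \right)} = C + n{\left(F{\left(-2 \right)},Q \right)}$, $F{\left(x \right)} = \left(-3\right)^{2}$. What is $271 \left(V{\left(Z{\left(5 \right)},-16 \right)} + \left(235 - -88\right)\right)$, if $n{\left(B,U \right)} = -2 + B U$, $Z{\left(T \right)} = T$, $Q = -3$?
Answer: $81029$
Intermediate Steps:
$F{\left(x \right)} = 9$
$V{\left(C,P \right)} = -29 + C$ ($V{\left(C,P \right)} = C + \left(-2 + 9 \left(-3\right)\right) = C - 29 = -29 + C$)
$271 \left(V{\left(Z{\left(5 \right)},-16 \right)} + \left(235 - -88\right)\right) = 271 \left(\left(-29 + 5\right) + \left(235 - -88\right)\right) = 271 \left(-24 + \left(235 + 88\right)\right) = 271 \left(-24 + 323\right) = 271 \cdot 299 = 81029$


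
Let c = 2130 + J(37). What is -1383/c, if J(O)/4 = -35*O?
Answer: 1383/3050 ≈ 0.45344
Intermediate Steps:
J(O) = -140*O (J(O) = 4*(-35*O) = -140*O)
c = -3050 (c = 2130 - 140*37 = 2130 - 5180 = -3050)
-1383/c = -1383/(-3050) = -1383*(-1/3050) = 1383/3050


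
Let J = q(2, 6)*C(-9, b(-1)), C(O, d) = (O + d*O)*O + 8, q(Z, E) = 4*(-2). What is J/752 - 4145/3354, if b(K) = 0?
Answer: -172034/78819 ≈ -2.1826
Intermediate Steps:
q(Z, E) = -8
C(O, d) = 8 + O*(O + O*d) (C(O, d) = (O + O*d)*O + 8 = O*(O + O*d) + 8 = 8 + O*(O + O*d))
J = -712 (J = -8*(8 + (-9)² + 0*(-9)²) = -8*(8 + 81 + 0*81) = -8*(8 + 81 + 0) = -8*89 = -712)
J/752 - 4145/3354 = -712/752 - 4145/3354 = -712*1/752 - 4145*1/3354 = -89/94 - 4145/3354 = -172034/78819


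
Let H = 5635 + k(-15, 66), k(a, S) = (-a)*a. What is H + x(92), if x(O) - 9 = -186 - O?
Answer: 5141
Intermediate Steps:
k(a, S) = -a**2
H = 5410 (H = 5635 - 1*(-15)**2 = 5635 - 1*225 = 5635 - 225 = 5410)
x(O) = -177 - O (x(O) = 9 + (-186 - O) = -177 - O)
H + x(92) = 5410 + (-177 - 1*92) = 5410 + (-177 - 92) = 5410 - 269 = 5141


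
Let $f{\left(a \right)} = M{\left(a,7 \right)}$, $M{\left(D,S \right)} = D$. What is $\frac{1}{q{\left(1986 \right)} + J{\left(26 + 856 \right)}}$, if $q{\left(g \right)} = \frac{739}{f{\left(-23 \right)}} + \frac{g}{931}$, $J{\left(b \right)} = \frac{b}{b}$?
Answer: $- \frac{21413}{620918} \approx -0.034486$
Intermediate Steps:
$f{\left(a \right)} = a$
$J{\left(b \right)} = 1$
$q{\left(g \right)} = - \frac{739}{23} + \frac{g}{931}$ ($q{\left(g \right)} = \frac{739}{-23} + \frac{g}{931} = 739 \left(- \frac{1}{23}\right) + g \frac{1}{931} = - \frac{739}{23} + \frac{g}{931}$)
$\frac{1}{q{\left(1986 \right)} + J{\left(26 + 856 \right)}} = \frac{1}{\left(- \frac{739}{23} + \frac{1}{931} \cdot 1986\right) + 1} = \frac{1}{\left(- \frac{739}{23} + \frac{1986}{931}\right) + 1} = \frac{1}{- \frac{642331}{21413} + 1} = \frac{1}{- \frac{620918}{21413}} = - \frac{21413}{620918}$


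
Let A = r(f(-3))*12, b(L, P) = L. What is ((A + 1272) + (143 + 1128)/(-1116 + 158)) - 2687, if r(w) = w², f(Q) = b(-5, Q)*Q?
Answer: 1229759/958 ≈ 1283.7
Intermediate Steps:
f(Q) = -5*Q
A = 2700 (A = (-5*(-3))²*12 = 15²*12 = 225*12 = 2700)
((A + 1272) + (143 + 1128)/(-1116 + 158)) - 2687 = ((2700 + 1272) + (143 + 1128)/(-1116 + 158)) - 2687 = (3972 + 1271/(-958)) - 2687 = (3972 + 1271*(-1/958)) - 2687 = (3972 - 1271/958) - 2687 = 3803905/958 - 2687 = 1229759/958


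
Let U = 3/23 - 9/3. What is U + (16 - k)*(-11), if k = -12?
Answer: -7150/23 ≈ -310.87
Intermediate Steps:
U = -66/23 (U = 3*(1/23) - 9*⅓ = 3/23 - 3 = -66/23 ≈ -2.8696)
U + (16 - k)*(-11) = -66/23 + (16 - 1*(-12))*(-11) = -66/23 + (16 + 12)*(-11) = -66/23 + 28*(-11) = -66/23 - 308 = -7150/23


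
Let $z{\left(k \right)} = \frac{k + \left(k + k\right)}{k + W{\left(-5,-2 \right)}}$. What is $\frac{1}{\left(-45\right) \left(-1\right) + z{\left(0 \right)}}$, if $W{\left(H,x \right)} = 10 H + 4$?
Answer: $\frac{1}{45} \approx 0.022222$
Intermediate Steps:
$W{\left(H,x \right)} = 4 + 10 H$
$z{\left(k \right)} = \frac{3 k}{-46 + k}$ ($z{\left(k \right)} = \frac{k + \left(k + k\right)}{k + \left(4 + 10 \left(-5\right)\right)} = \frac{k + 2 k}{k + \left(4 - 50\right)} = \frac{3 k}{k - 46} = \frac{3 k}{-46 + k}$)
$\frac{1}{\left(-45\right) \left(-1\right) + z{\left(0 \right)}} = \frac{1}{\left(-45\right) \left(-1\right) + 3 \cdot 0 \frac{1}{-46 + 0}} = \frac{1}{45 + 3 \cdot 0 \frac{1}{-46}} = \frac{1}{45 + 3 \cdot 0 \left(- \frac{1}{46}\right)} = \frac{1}{45 + 0} = \frac{1}{45}$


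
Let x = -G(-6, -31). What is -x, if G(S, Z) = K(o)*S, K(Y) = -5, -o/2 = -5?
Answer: 30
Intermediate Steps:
o = 10 (o = -2*(-5) = 10)
G(S, Z) = -5*S
x = -30 (x = -(-5)*(-6) = -1*30 = -30)
-x = -1*(-30) = 30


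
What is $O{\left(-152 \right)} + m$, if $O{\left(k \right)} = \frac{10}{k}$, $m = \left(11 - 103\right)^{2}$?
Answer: $\frac{643259}{76} \approx 8463.9$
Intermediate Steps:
$m = 8464$ ($m = \left(-92\right)^{2} = 8464$)
$O{\left(-152 \right)} + m = \frac{10}{-152} + 8464 = 10 \left(- \frac{1}{152}\right) + 8464 = - \frac{5}{76} + 8464 = \frac{643259}{76}$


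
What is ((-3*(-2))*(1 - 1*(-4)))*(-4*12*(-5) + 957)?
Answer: 35910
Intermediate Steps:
((-3*(-2))*(1 - 1*(-4)))*(-4*12*(-5) + 957) = (6*(1 + 4))*(-48*(-5) + 957) = (6*5)*(240 + 957) = 30*1197 = 35910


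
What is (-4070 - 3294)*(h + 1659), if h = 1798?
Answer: -25457348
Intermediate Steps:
(-4070 - 3294)*(h + 1659) = (-4070 - 3294)*(1798 + 1659) = -7364*3457 = -25457348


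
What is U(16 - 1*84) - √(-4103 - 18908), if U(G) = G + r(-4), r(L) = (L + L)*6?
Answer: -116 - I*√23011 ≈ -116.0 - 151.69*I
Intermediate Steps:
r(L) = 12*L (r(L) = (2*L)*6 = 12*L)
U(G) = -48 + G (U(G) = G + 12*(-4) = G - 48 = -48 + G)
U(16 - 1*84) - √(-4103 - 18908) = (-48 + (16 - 1*84)) - √(-4103 - 18908) = (-48 + (16 - 84)) - √(-23011) = (-48 - 68) - I*√23011 = -116 - I*√23011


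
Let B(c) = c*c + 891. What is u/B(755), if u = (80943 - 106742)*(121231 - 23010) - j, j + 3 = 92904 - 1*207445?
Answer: -2533889035/570916 ≈ -4438.3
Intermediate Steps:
j = -114544 (j = -3 + (92904 - 1*207445) = -3 + (92904 - 207445) = -3 - 114541 = -114544)
B(c) = 891 + c**2 (B(c) = c**2 + 891 = 891 + c**2)
u = -2533889035 (u = (80943 - 106742)*(121231 - 23010) - 1*(-114544) = -25799*98221 + 114544 = -2534003579 + 114544 = -2533889035)
u/B(755) = -2533889035/(891 + 755**2) = -2533889035/(891 + 570025) = -2533889035/570916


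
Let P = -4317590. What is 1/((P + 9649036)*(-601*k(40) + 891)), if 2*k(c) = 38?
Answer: -1/56129463488 ≈ -1.7816e-11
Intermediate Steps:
k(c) = 19 (k(c) = (½)*38 = 19)
1/((P + 9649036)*(-601*k(40) + 891)) = 1/((-4317590 + 9649036)*(-601*19 + 891)) = 1/(5331446*(-11419 + 891)) = (1/5331446)/(-10528) = (1/5331446)*(-1/10528) = -1/56129463488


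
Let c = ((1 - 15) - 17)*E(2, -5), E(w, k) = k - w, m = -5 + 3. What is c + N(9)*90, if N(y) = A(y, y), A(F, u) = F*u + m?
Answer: 7327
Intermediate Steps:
m = -2
A(F, u) = -2 + F*u (A(F, u) = F*u - 2 = -2 + F*u)
N(y) = -2 + y² (N(y) = -2 + y*y = -2 + y²)
c = 217 (c = ((1 - 15) - 17)*(-5 - 1*2) = (-14 - 17)*(-5 - 2) = -31*(-7) = 217)
c + N(9)*90 = 217 + (-2 + 9²)*90 = 217 + (-2 + 81)*90 = 217 + 79*90 = 217 + 7110 = 7327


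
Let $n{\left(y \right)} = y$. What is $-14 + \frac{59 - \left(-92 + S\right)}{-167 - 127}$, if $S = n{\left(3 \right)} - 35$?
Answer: $- \frac{1433}{98} \approx -14.622$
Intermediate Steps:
$S = -32$ ($S = 3 - 35 = -32$)
$-14 + \frac{59 - \left(-92 + S\right)}{-167 - 127} = -14 + \frac{59 + \left(92 - -32\right)}{-167 - 127} = -14 + \frac{59 + \left(92 + 32\right)}{-294} = -14 + \left(59 + 124\right) \left(- \frac{1}{294}\right) = -14 + 183 \left(- \frac{1}{294}\right) = -14 - \frac{61}{98} = - \frac{1433}{98}$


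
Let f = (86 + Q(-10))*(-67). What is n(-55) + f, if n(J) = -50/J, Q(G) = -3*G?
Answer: -85482/11 ≈ -7771.1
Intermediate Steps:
f = -7772 (f = (86 - 3*(-10))*(-67) = (86 + 30)*(-67) = 116*(-67) = -7772)
n(-55) + f = -50/(-55) - 7772 = -50*(-1/55) - 7772 = 10/11 - 7772 = -85482/11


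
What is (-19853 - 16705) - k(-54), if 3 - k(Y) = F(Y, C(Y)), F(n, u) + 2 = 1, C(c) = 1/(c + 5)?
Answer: -36562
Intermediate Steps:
C(c) = 1/(5 + c)
F(n, u) = -1 (F(n, u) = -2 + 1 = -1)
k(Y) = 4 (k(Y) = 3 - 1*(-1) = 3 + 1 = 4)
(-19853 - 16705) - k(-54) = (-19853 - 16705) - 1*4 = -36558 - 4 = -36562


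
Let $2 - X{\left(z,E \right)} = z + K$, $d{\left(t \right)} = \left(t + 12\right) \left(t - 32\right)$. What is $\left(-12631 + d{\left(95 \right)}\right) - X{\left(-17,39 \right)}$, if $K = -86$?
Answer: $-5995$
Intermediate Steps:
$d{\left(t \right)} = \left(-32 + t\right) \left(12 + t\right)$ ($d{\left(t \right)} = \left(12 + t\right) \left(-32 + t\right) = \left(-32 + t\right) \left(12 + t\right)$)
$X{\left(z,E \right)} = 88 - z$ ($X{\left(z,E \right)} = 2 - \left(z - 86\right) = 2 - \left(-86 + z\right) = 88 - z$)
$\left(-12631 + d{\left(95 \right)}\right) - X{\left(-17,39 \right)} = \left(-12631 - \left(2284 - 9025\right)\right) - \left(88 - -17\right) = \left(-12631 - -6741\right) - \left(88 + 17\right) = \left(-12631 + 6741\right) - 105 = -5890 - 105 = -5995$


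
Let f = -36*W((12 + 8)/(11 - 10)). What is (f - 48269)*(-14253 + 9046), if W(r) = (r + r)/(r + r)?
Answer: 251524135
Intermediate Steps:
W(r) = 1 (W(r) = (2*r)/((2*r)) = (2*r)*(1/(2*r)) = 1)
f = -36 (f = -36*1 = -36)
(f - 48269)*(-14253 + 9046) = (-36 - 48269)*(-14253 + 9046) = -48305*(-5207) = 251524135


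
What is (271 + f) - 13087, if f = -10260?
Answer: -23076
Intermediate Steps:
(271 + f) - 13087 = (271 - 10260) - 13087 = -9989 - 13087 = -23076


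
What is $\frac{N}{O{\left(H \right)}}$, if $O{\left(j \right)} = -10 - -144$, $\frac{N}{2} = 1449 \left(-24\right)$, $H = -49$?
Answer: $- \frac{34776}{67} \approx -519.04$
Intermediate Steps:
$N = -69552$ ($N = 2 \cdot 1449 \left(-24\right) = 2 \left(-34776\right) = -69552$)
$O{\left(j \right)} = 134$ ($O{\left(j \right)} = -10 + 144 = 134$)
$\frac{N}{O{\left(H \right)}} = - \frac{69552}{134} = \left(-69552\right) \frac{1}{134} = - \frac{34776}{67}$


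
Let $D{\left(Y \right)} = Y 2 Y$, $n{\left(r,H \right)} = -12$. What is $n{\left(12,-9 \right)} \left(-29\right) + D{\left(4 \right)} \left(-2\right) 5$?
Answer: $28$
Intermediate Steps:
$D{\left(Y \right)} = 2 Y^{2}$ ($D{\left(Y \right)} = 2 Y Y = 2 Y^{2}$)
$n{\left(12,-9 \right)} \left(-29\right) + D{\left(4 \right)} \left(-2\right) 5 = \left(-12\right) \left(-29\right) + 2 \cdot 4^{2} \left(-2\right) 5 = 348 + 2 \cdot 16 \left(-2\right) 5 = 348 + 32 \left(-2\right) 5 = 348 - 320 = 28$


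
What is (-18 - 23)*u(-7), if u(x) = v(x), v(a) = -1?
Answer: 41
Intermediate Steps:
u(x) = -1
(-18 - 23)*u(-7) = (-18 - 23)*(-1) = -41*(-1) = 41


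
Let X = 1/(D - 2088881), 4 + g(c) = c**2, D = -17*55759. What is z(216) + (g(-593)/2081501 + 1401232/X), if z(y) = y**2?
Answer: -8857283965707927587/2081501 ≈ -4.2552e+12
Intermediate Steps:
D = -947903
g(c) = -4 + c**2
X = -1/3036784 (X = 1/(-947903 - 2088881) = 1/(-3036784) = -1/3036784 ≈ -3.2930e-7)
z(216) + (g(-593)/2081501 + 1401232/X) = 216**2 + ((-4 + (-593)**2)/2081501 + 1401232/(-1/3036784)) = 46656 + ((-4 + 351649)*(1/2081501) + 1401232*(-3036784)) = 46656 + (351645*(1/2081501) - 4255238917888) = 46656 + (351645/2081501 - 4255238917888) = 46656 - 8857284062822438243/2081501 = -8857283965707927587/2081501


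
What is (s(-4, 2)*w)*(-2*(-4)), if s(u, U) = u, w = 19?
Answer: -608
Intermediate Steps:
(s(-4, 2)*w)*(-2*(-4)) = (-4*19)*(-2*(-4)) = -76*8 = -608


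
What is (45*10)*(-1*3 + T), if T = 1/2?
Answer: -1125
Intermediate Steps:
T = 1/2 ≈ 0.50000
(45*10)*(-1*3 + T) = (45*10)*(-1*3 + 1/2) = 450*(-3 + 1/2) = 450*(-5/2) = -1125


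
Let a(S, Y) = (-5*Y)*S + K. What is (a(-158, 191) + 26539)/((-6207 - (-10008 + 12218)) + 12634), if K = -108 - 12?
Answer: 177309/4217 ≈ 42.046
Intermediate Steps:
K = -120
a(S, Y) = -120 - 5*S*Y (a(S, Y) = (-5*Y)*S - 120 = -5*S*Y - 120 = -120 - 5*S*Y)
(a(-158, 191) + 26539)/((-6207 - (-10008 + 12218)) + 12634) = ((-120 - 5*(-158)*191) + 26539)/((-6207 - (-10008 + 12218)) + 12634) = ((-120 + 150890) + 26539)/((-6207 - 1*2210) + 12634) = (150770 + 26539)/((-6207 - 2210) + 12634) = 177309/(-8417 + 12634) = 177309/4217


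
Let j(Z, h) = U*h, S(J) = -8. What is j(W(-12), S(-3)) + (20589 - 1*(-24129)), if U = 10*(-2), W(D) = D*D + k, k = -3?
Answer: 44878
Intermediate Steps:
W(D) = -3 + D**2 (W(D) = D*D - 3 = D**2 - 3 = -3 + D**2)
U = -20
j(Z, h) = -20*h
j(W(-12), S(-3)) + (20589 - 1*(-24129)) = -20*(-8) + (20589 - 1*(-24129)) = 160 + (20589 + 24129) = 160 + 44718 = 44878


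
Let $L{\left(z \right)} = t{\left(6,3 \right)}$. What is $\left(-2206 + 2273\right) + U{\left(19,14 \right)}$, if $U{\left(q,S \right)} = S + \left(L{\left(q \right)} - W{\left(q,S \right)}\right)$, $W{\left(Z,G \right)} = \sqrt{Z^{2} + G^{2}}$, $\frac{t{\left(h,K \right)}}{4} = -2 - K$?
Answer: $61 - \sqrt{557} \approx 37.399$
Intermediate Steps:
$t{\left(h,K \right)} = -8 - 4 K$ ($t{\left(h,K \right)} = 4 \left(-2 - K\right) = -8 - 4 K$)
$W{\left(Z,G \right)} = \sqrt{G^{2} + Z^{2}}$
$L{\left(z \right)} = -20$ ($L{\left(z \right)} = -8 - 12 = -20$)
$U{\left(q,S \right)} = -20 + S - \sqrt{S^{2} + q^{2}}$ ($U{\left(q,S \right)} = S - \left(20 + \sqrt{S^{2} + q^{2}}\right) = -20 + S - \sqrt{S^{2} + q^{2}}$)
$\left(-2206 + 2273\right) + U{\left(19,14 \right)} = \left(-2206 + 2273\right) - \left(6 + \sqrt{14^{2} + 19^{2}}\right) = 67 - \left(6 + \sqrt{196 + 361}\right) = 67 - \left(6 + \sqrt{557}\right) = 61 - \sqrt{557}$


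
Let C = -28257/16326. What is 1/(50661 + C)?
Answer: 5442/275687743 ≈ 1.9740e-5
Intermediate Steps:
C = -9419/5442 (C = -28257*1/16326 = -9419/5442 ≈ -1.7308)
1/(50661 + C) = 1/(50661 - 9419/5442) = 1/(275687743/5442) = 5442/275687743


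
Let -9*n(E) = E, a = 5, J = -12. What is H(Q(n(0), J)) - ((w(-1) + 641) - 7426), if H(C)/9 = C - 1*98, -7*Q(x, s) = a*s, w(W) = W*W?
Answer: 41854/7 ≈ 5979.1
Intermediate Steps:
w(W) = W**2
n(E) = -E/9
Q(x, s) = -5*s/7
H(C) = -882 + 9*C (H(C) = 9*(C - 1*98) = 9*(C - 98) = 9*(-98 + C) = -882 + 9*C)
H(Q(n(0), J)) - ((w(-1) + 641) - 7426) = (-882 + 9*(-5/7*(-12))) - (((-1)**2 + 641) - 7426) = (-882 + 9*(60/7)) - ((1 + 641) - 7426) = (-882 + 540/7) - (642 - 7426) = -5634/7 - 1*(-6784) = -5634/7 + 6784 = 41854/7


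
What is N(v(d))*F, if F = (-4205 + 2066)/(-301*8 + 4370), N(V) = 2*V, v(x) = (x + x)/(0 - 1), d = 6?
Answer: 2852/109 ≈ 26.165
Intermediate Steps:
v(x) = -2*x (v(x) = (2*x)/(-1) = (2*x)*(-1) = -2*x)
F = -713/654 (F = -2139/(-2408 + 4370) = -2139/1962 = -2139*1/1962 = -713/654 ≈ -1.0902)
N(v(d))*F = (2*(-2*6))*(-713/654) = (2*(-12))*(-713/654) = -24*(-713/654) = 2852/109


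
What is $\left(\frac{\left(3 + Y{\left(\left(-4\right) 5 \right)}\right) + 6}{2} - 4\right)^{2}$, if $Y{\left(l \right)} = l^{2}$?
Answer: $\frac{160801}{4} \approx 40200.0$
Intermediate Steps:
$\left(\frac{\left(3 + Y{\left(\left(-4\right) 5 \right)}\right) + 6}{2} - 4\right)^{2} = \left(\frac{\left(3 + \left(\left(-4\right) 5\right)^{2}\right) + 6}{2} - 4\right)^{2} = \left(\left(\left(3 + \left(-20\right)^{2}\right) + 6\right) \frac{1}{2} - 4\right)^{2} = \left(\left(\left(3 + 400\right) + 6\right) \frac{1}{2} - 4\right)^{2} = \left(\left(403 + 6\right) \frac{1}{2} - 4\right)^{2} = \left(409 \cdot \frac{1}{2} - 4\right)^{2} = \left(\frac{409}{2} - 4\right)^{2} = \left(\frac{401}{2}\right)^{2} = \frac{160801}{4}$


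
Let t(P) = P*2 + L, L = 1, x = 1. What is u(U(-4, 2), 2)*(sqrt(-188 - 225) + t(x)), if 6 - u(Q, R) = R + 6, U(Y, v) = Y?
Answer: -6 - 2*I*sqrt(413) ≈ -6.0 - 40.645*I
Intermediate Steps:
u(Q, R) = -R (u(Q, R) = 6 - (R + 6) = 6 - (6 + R) = 6 + (-6 - R) = -R)
t(P) = 1 + 2*P (t(P) = P*2 + 1 = 2*P + 1 = 1 + 2*P)
u(U(-4, 2), 2)*(sqrt(-188 - 225) + t(x)) = (-1*2)*(sqrt(-188 - 225) + (1 + 2*1)) = -2*(sqrt(-413) + (1 + 2)) = -2*(I*sqrt(413) + 3) = -2*(3 + I*sqrt(413)) = -6 - 2*I*sqrt(413)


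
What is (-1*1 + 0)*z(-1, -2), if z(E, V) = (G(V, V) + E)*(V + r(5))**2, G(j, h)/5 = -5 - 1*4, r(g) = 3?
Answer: 46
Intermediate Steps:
G(j, h) = -45 (G(j, h) = 5*(-5 - 1*4) = 5*(-5 - 4) = 5*(-9) = -45)
z(E, V) = (3 + V)**2*(-45 + E) (z(E, V) = (-45 + E)*(V + 3)**2 = (-45 + E)*(3 + V)**2 = (3 + V)**2*(-45 + E))
(-1*1 + 0)*z(-1, -2) = (-1*1 + 0)*((3 - 2)**2*(-45 - 1)) = (-1 + 0)*(1**2*(-46)) = -(-46) = -1*(-46) = 46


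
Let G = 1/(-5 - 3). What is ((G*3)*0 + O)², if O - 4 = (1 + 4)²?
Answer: 841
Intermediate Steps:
G = -⅛ (G = 1/(-8) = -⅛ ≈ -0.12500)
O = 29 (O = 4 + (1 + 4)² = 4 + 5² = 4 + 25 = 29)
((G*3)*0 + O)² = (-⅛*3*0 + 29)² = (-3/8*0 + 29)² = (0 + 29)² = 29² = 841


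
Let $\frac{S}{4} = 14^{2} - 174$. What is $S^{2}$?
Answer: $7744$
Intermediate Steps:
$S = 88$ ($S = 4 \left(14^{2} - 174\right) = 4 \left(196 - 174\right) = 4 \cdot 22 = 88$)
$S^{2} = 88^{2} = 7744$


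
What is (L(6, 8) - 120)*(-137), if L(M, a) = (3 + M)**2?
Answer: 5343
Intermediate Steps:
(L(6, 8) - 120)*(-137) = ((3 + 6)**2 - 120)*(-137) = (9**2 - 120)*(-137) = (81 - 120)*(-137) = -39*(-137) = 5343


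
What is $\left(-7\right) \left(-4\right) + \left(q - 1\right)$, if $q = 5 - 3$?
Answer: $29$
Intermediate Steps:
$q = 2$ ($q = 5 - 3 = 2$)
$\left(-7\right) \left(-4\right) + \left(q - 1\right) = \left(-7\right) \left(-4\right) + \left(2 - 1\right) = 28 + 1 = 29$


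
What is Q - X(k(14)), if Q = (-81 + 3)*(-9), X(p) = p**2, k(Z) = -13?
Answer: 533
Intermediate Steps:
Q = 702 (Q = -78*(-9) = 702)
Q - X(k(14)) = 702 - 1*(-13)**2 = 702 - 1*169 = 702 - 169 = 533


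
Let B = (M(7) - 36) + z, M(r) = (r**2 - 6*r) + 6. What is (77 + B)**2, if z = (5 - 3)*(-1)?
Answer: 2704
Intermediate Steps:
M(r) = 6 + r**2 - 6*r
z = -2 (z = 2*(-1) = -2)
B = -25 (B = ((6 + 7**2 - 6*7) - 36) - 2 = ((6 + 49 - 42) - 36) - 2 = (13 - 36) - 2 = -23 - 2 = -25)
(77 + B)**2 = (77 - 25)**2 = 52**2 = 2704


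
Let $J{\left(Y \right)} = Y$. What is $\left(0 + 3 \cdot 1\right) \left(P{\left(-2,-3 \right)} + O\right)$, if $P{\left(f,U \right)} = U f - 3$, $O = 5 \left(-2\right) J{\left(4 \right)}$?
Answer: $-111$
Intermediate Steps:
$O = -40$ ($O = 5 \left(-2\right) 4 = \left(-10\right) 4 = -40$)
$P{\left(f,U \right)} = -3 + U f$
$\left(0 + 3 \cdot 1\right) \left(P{\left(-2,-3 \right)} + O\right) = \left(0 + 3 \cdot 1\right) \left(\left(-3 - -6\right) - 40\right) = \left(0 + 3\right) \left(\left(-3 + 6\right) - 40\right) = 3 \left(3 - 40\right) = 3 \left(-37\right) = -111$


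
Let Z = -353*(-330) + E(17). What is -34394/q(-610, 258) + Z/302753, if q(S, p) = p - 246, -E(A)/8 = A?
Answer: -5205745217/1816518 ≈ -2865.8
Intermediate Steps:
E(A) = -8*A
Z = 116354 (Z = -353*(-330) - 8*17 = 116490 - 136 = 116354)
q(S, p) = -246 + p
-34394/q(-610, 258) + Z/302753 = -34394/(-246 + 258) + 116354/302753 = -34394/12 + 116354*(1/302753) = -34394*1/12 + 116354/302753 = -17197/6 + 116354/302753 = -5205745217/1816518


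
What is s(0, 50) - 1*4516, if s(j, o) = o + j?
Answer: -4466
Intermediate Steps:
s(j, o) = j + o
s(0, 50) - 1*4516 = (0 + 50) - 1*4516 = 50 - 4516 = -4466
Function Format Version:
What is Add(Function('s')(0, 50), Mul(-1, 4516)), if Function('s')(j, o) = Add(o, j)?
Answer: -4466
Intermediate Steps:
Function('s')(j, o) = Add(j, o)
Add(Function('s')(0, 50), Mul(-1, 4516)) = Add(Add(0, 50), Mul(-1, 4516)) = Add(50, -4516) = -4466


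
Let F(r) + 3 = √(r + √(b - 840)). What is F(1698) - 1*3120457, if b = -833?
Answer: -3120460 + √(1698 + I*√1673) ≈ -3.1204e+6 + 0.49627*I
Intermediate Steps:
F(r) = -3 + √(r + I*√1673) (F(r) = -3 + √(r + √(-833 - 840)) = -3 + √(r + √(-1673)) = -3 + √(r + I*√1673))
F(1698) - 1*3120457 = (-3 + √(1698 + I*√1673)) - 1*3120457 = (-3 + √(1698 + I*√1673)) - 3120457 = -3120460 + √(1698 + I*√1673)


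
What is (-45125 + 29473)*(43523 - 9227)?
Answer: -536800992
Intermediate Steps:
(-45125 + 29473)*(43523 - 9227) = -15652*34296 = -536800992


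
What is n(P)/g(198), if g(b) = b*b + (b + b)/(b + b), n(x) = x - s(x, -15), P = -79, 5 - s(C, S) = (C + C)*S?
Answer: 2286/39205 ≈ 0.058309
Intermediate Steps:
s(C, S) = 5 - 2*C*S (s(C, S) = 5 - (C + C)*S = 5 - 2*C*S)
n(x) = -5 - 29*x (n(x) = x - (5 - 2*x*(-15)) = x - (5 + 30*x) = x + (-5 - 30*x) = -5 - 29*x)
g(b) = 1 + b² (g(b) = b² + (2*b)/((2*b)) = b² + (2*b)*(1/(2*b)) = b² + 1 = 1 + b²)
n(P)/g(198) = (-5 - 29*(-79))/(1 + 198²) = (-5 + 2291)/(1 + 39204) = 2286/39205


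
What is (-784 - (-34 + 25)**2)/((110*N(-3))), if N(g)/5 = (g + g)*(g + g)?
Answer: -173/3960 ≈ -0.043687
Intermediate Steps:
N(g) = 20*g**2 (N(g) = 5*((g + g)*(g + g)) = 5*((2*g)*(2*g)) = 5*(4*g**2) = 20*g**2)
(-784 - (-34 + 25)**2)/((110*N(-3))) = (-784 - (-34 + 25)**2)/((110*(20*(-3)**2))) = (-784 - 1*(-9)**2)/((110*(20*9))) = (-784 - 1*81)/((110*180)) = (-784 - 81)/19800 = -865*1/19800 = -173/3960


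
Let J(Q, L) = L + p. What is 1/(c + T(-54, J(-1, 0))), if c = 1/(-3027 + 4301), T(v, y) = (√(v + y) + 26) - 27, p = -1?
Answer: -1621802/90889709 - 1623076*I*√55/90889709 ≈ -0.017844 - 0.13244*I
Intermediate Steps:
J(Q, L) = -1 + L (J(Q, L) = L - 1 = -1 + L)
T(v, y) = -1 + √(v + y) (T(v, y) = (26 + √(v + y)) - 27 = -1 + √(v + y))
c = 1/1274 ≈ 0.00078493
1/(c + T(-54, J(-1, 0))) = 1/(1/1274 + (-1 + √(-54 + (-1 + 0)))) = 1/(1/1274 + (-1 + √(-54 - 1))) = 1/(1/1274 + (-1 + √(-55))) = 1/(1/1274 + (-1 + I*√55)) = 1/(-1273/1274 + I*√55)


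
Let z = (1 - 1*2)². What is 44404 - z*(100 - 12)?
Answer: 44316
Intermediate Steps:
z = 1 (z = (1 - 2)² = (-1)² = 1)
44404 - z*(100 - 12) = 44404 - (100 - 12) = 44404 - 88 = 44316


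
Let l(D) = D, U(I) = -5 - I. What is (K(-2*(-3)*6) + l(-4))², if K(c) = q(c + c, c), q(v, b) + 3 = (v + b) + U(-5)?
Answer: 10201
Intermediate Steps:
q(v, b) = -3 + b + v (q(v, b) = -3 + ((v + b) + (-5 - 1*(-5))) = -3 + ((b + v) + (-5 + 5)) = -3 + ((b + v) + 0) = -3 + (b + v) = -3 + b + v)
K(c) = -3 + 3*c (K(c) = -3 + c + (c + c) = -3 + c + 2*c = -3 + 3*c)
(K(-2*(-3)*6) + l(-4))² = ((-3 + 3*(-2*(-3)*6)) - 4)² = ((-3 + 3*(6*6)) - 4)² = ((-3 + 3*36) - 4)² = ((-3 + 108) - 4)² = (105 - 4)² = 101² = 10201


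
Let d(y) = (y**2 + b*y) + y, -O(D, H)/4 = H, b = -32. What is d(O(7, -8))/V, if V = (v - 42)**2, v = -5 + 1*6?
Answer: 32/1681 ≈ 0.019036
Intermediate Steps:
O(D, H) = -4*H
d(y) = y**2 - 31*y (d(y) = (y**2 - 32*y) + y = y**2 - 31*y)
v = 1 (v = -5 + 6 = 1)
V = 1681 (V = (1 - 42)**2 = (-41)**2 = 1681)
d(O(7, -8))/V = ((-4*(-8))*(-31 - 4*(-8)))/1681 = (32*(-31 + 32))*(1/1681) = (32*1)*(1/1681) = 32*(1/1681) = 32/1681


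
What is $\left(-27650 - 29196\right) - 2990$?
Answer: $-59836$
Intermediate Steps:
$\left(-27650 - 29196\right) - 2990 = -56846 - 2990 = -59836$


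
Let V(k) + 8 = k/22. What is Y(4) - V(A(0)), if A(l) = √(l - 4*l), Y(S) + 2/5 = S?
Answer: 58/5 ≈ 11.600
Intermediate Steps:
Y(S) = -⅖ + S
A(l) = √3*√(-l) (A(l) = √(-3*l) = √3*√(-l))
V(k) = -8 + k/22
Y(4) - V(A(0)) = (-⅖ + 4) - (-8 + (√3*√(-1*0))/22) = 18/5 - (-8 + (√3*√0)/22) = 18/5 - (-8 + (√3*0)/22) = 18/5 - (-8 + (1/22)*0) = 18/5 - (-8 + 0) = 18/5 - 1*(-8) = 18/5 + 8 = 58/5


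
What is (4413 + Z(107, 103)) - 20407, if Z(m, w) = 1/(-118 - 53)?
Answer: -2734975/171 ≈ -15994.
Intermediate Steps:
Z(m, w) = -1/171 (Z(m, w) = 1/(-171) = -1/171)
(4413 + Z(107, 103)) - 20407 = (4413 - 1/171) - 20407 = 754622/171 - 20407 = -2734975/171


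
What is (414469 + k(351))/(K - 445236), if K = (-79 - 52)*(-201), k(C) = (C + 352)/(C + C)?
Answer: -290957941/294071310 ≈ -0.98941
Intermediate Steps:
k(C) = (352 + C)/(2*C) (k(C) = (352 + C)/((2*C)) = (352 + C)*(1/(2*C)) = (352 + C)/(2*C))
K = 26331 (K = -131*(-201) = 26331)
(414469 + k(351))/(K - 445236) = (414469 + (1/2)*(352 + 351)/351)/(26331 - 445236) = (414469 + (1/2)*(1/351)*703)/(-418905) = (414469 + 703/702)*(-1/418905) = (290957941/702)*(-1/418905) = -290957941/294071310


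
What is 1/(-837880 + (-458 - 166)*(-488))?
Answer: -1/533368 ≈ -1.8749e-6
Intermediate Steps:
1/(-837880 + (-458 - 166)*(-488)) = 1/(-837880 - 624*(-488)) = 1/(-837880 + 304512) = 1/(-533368) = -1/533368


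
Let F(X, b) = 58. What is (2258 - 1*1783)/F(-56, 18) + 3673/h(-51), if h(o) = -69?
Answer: -180259/4002 ≈ -45.042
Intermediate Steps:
(2258 - 1*1783)/F(-56, 18) + 3673/h(-51) = (2258 - 1*1783)/58 + 3673/(-69) = (2258 - 1783)*(1/58) + 3673*(-1/69) = 475*(1/58) - 3673/69 = 475/58 - 3673/69 = -180259/4002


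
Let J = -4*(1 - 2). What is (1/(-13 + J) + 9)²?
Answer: 6400/81 ≈ 79.012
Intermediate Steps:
J = 4 (J = -4*(-1) = 4)
(1/(-13 + J) + 9)² = (1/(-13 + 4) + 9)² = (1/(-9) + 9)² = (-⅑ + 9)² = (80/9)² = 6400/81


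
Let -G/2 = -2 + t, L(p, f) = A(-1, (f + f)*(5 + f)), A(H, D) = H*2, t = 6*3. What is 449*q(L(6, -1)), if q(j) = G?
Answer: -14368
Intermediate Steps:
t = 18
A(H, D) = 2*H
L(p, f) = -2 (L(p, f) = 2*(-1) = -2)
G = -32 (G = -2*(-2 + 18) = -2*16 = -32)
q(j) = -32
449*q(L(6, -1)) = 449*(-32) = -14368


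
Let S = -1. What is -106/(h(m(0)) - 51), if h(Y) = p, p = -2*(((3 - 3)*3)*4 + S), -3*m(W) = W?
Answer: 106/49 ≈ 2.1633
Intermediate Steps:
m(W) = -W/3
p = 2 (p = -2*(((3 - 3)*3)*4 - 1) = -2*((0*3)*4 - 1) = -2*(0*4 - 1) = -2*(0 - 1) = -2*(-1) = 2)
h(Y) = 2
-106/(h(m(0)) - 51) = -106/(2 - 51) = -106/(-49) = -1/49*(-106) = 106/49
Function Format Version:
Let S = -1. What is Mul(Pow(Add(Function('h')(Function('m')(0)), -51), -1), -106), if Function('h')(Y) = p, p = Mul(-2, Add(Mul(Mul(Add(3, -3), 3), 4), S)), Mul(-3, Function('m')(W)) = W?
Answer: Rational(106, 49) ≈ 2.1633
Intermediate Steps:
Function('m')(W) = Mul(Rational(-1, 3), W)
p = 2 (p = Mul(-2, Add(Mul(Mul(Add(3, -3), 3), 4), -1)) = Mul(-2, Add(Mul(Mul(0, 3), 4), -1)) = Mul(-2, Add(Mul(0, 4), -1)) = Mul(-2, Add(0, -1)) = Mul(-2, -1) = 2)
Function('h')(Y) = 2
Mul(Pow(Add(Function('h')(Function('m')(0)), -51), -1), -106) = Mul(Pow(Add(2, -51), -1), -106) = Mul(Pow(-49, -1), -106) = Mul(Rational(-1, 49), -106) = Rational(106, 49)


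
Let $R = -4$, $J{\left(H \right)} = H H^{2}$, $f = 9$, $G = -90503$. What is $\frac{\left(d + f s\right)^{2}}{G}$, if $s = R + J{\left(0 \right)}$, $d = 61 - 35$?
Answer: $- \frac{100}{90503} \approx -0.0011049$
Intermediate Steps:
$d = 26$
$J{\left(H \right)} = H^{3}$
$s = -4$ ($s = -4 + 0^{3} = -4 + 0 = -4$)
$\frac{\left(d + f s\right)^{2}}{G} = \frac{\left(26 + 9 \left(-4\right)\right)^{2}}{-90503} = \left(26 - 36\right)^{2} \left(- \frac{1}{90503}\right) = \left(-10\right)^{2} \left(- \frac{1}{90503}\right) = 100 \left(- \frac{1}{90503}\right) = - \frac{100}{90503}$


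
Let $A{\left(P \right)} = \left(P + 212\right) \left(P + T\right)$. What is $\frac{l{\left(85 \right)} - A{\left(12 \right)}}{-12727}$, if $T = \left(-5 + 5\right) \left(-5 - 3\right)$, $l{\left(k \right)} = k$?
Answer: $\frac{2603}{12727} \approx 0.20453$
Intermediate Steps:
$T = 0$ ($T = 0 \left(-8\right) = 0$)
$A{\left(P \right)} = P \left(212 + P\right)$ ($A{\left(P \right)} = \left(P + 212\right) \left(P + 0\right) = \left(212 + P\right) P = P \left(212 + P\right)$)
$\frac{l{\left(85 \right)} - A{\left(12 \right)}}{-12727} = \frac{85 - 12 \left(212 + 12\right)}{-12727} = \left(85 - 12 \cdot 224\right) \left(- \frac{1}{12727}\right) = \left(85 - 2688\right) \left(- \frac{1}{12727}\right) = \left(-2603\right) \left(- \frac{1}{12727}\right) = \frac{2603}{12727}$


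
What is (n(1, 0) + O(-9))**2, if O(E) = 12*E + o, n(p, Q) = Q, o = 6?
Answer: 10404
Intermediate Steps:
O(E) = 6 + 12*E (O(E) = 12*E + 6 = 6 + 12*E)
(n(1, 0) + O(-9))**2 = (0 + (6 + 12*(-9)))**2 = (0 + (6 - 108))**2 = (0 - 102)**2 = (-102)**2 = 10404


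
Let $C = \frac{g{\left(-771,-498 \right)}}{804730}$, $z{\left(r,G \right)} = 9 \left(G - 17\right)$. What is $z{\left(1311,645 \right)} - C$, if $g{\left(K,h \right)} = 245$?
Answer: $\frac{909666743}{160946} \approx 5652.0$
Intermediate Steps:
$z{\left(r,G \right)} = -153 + 9 G$ ($z{\left(r,G \right)} = 9 \left(-17 + G\right) = -153 + 9 G$)
$C = \frac{49}{160946}$ ($C = \frac{245}{804730} = 245 \cdot \frac{1}{804730} = \frac{49}{160946} \approx 0.00030445$)
$z{\left(1311,645 \right)} - C = \left(-153 + 9 \cdot 645\right) - \frac{49}{160946} = \left(-153 + 5805\right) - \frac{49}{160946} = 5652 - \frac{49}{160946} = \frac{909666743}{160946}$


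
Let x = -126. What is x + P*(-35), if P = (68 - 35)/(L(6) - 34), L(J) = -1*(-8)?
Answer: -2121/26 ≈ -81.577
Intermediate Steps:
L(J) = 8
P = -33/26 (P = (68 - 35)/(8 - 34) = 33/(-26) = 33*(-1/26) = -33/26 ≈ -1.2692)
x + P*(-35) = -126 - 33/26*(-35) = -126 + 1155/26 = -2121/26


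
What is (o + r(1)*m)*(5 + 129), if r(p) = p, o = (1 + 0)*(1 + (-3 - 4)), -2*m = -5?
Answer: -469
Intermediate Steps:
m = 5/2 (m = -1/2*(-5) = 5/2 ≈ 2.5000)
o = -6 (o = 1*(1 - 7) = 1*(-6) = -6)
(o + r(1)*m)*(5 + 129) = (-6 + 1*(5/2))*(5 + 129) = (-6 + 5/2)*134 = -7/2*134 = -469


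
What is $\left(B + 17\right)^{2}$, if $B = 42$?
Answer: $3481$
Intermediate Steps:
$\left(B + 17\right)^{2} = \left(42 + 17\right)^{2} = 59^{2} = 3481$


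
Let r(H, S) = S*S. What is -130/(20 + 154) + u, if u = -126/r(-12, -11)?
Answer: -18827/10527 ≈ -1.7884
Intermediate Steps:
r(H, S) = S²
u = -126/121 (u = -126/((-11)²) = -126/121 ≈ -1.0413)
-130/(20 + 154) + u = -130/(20 + 154) - 126/121 = -130/174 - 126/121 = (1/174)*(-130) - 126/121 = -65/87 - 126/121 = -18827/10527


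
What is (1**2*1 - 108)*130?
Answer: -13910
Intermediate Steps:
(1**2*1 - 108)*130 = (1*1 - 108)*130 = (1 - 108)*130 = -107*130 = -13910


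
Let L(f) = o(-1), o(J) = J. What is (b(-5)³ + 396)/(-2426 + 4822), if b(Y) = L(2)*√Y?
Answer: 99/599 + 5*I*√5/2396 ≈ 0.16528 + 0.0046663*I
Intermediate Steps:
L(f) = -1
b(Y) = -√Y
(b(-5)³ + 396)/(-2426 + 4822) = ((-√(-5))³ + 396)/(-2426 + 4822) = ((-I*√5)³ + 396)/2396 = ((-I*√5)³ + 396)*(1/2396) = (5*I*√5 + 396)*(1/2396) = (396 + 5*I*√5)*(1/2396) = 99/599 + 5*I*√5/2396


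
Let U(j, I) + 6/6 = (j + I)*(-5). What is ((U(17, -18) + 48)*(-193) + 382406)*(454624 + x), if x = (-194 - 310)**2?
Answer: 263876276800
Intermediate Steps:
U(j, I) = -1 - 5*I - 5*j (U(j, I) = -1 + (j + I)*(-5) = -1 + (I + j)*(-5) = -1 + (-5*I - 5*j) = -1 - 5*I - 5*j)
x = 254016 (x = (-504)**2 = 254016)
((U(17, -18) + 48)*(-193) + 382406)*(454624 + x) = (((-1 - 5*(-18) - 5*17) + 48)*(-193) + 382406)*(454624 + 254016) = (((-1 + 90 - 85) + 48)*(-193) + 382406)*708640 = ((4 + 48)*(-193) + 382406)*708640 = (52*(-193) + 382406)*708640 = (-10036 + 382406)*708640 = 372370*708640 = 263876276800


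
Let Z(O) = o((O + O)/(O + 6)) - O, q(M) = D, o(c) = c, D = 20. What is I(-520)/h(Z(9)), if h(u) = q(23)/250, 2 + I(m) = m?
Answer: -6525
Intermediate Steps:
q(M) = 20
I(m) = -2 + m
Z(O) = -O + 2*O/(6 + O) (Z(O) = (O + O)/(O + 6) - O = (2*O)/(6 + O) - O = 2*O/(6 + O) - O = -O + 2*O/(6 + O))
h(u) = 2/25 (h(u) = 20/250 = 20*(1/250) = 2/25)
I(-520)/h(Z(9)) = (-2 - 520)/(2/25) = -522*25/2 = -6525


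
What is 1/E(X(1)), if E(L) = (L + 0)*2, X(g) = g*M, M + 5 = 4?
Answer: -½ ≈ -0.50000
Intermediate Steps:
M = -1 (M = -5 + 4 = -1)
X(g) = -g (X(g) = g*(-1) = -g)
E(L) = 2*L (E(L) = L*2 = 2*L)
1/E(X(1)) = 1/(2*(-1*1)) = 1/(2*(-1)) = 1/(-2) = -½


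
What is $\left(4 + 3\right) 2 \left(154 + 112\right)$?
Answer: $3724$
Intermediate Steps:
$\left(4 + 3\right) 2 \left(154 + 112\right) = 7 \cdot 2 \cdot 266 = 14 \cdot 266 = 3724$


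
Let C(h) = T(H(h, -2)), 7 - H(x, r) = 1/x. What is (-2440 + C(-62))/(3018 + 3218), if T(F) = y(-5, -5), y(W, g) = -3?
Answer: -2443/6236 ≈ -0.39176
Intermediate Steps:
H(x, r) = 7 - 1/x
T(F) = -3
C(h) = -3
(-2440 + C(-62))/(3018 + 3218) = (-2440 - 3)/(3018 + 3218) = -2443/6236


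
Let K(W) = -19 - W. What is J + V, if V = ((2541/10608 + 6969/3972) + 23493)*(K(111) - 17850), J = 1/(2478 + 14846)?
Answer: -267672326688015707/633633962 ≈ -4.2244e+8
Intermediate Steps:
J = 1/17324 ≈ 5.7723e-5
V = -123607631811615/292604 (V = ((2541/10608 + 6969/3972) + 23493)*((-19 - 1*111) - 17850) = ((2541*(1/10608) + 6969*(1/3972)) + 23493)*((-19 - 111) - 17850) = ((847/3536 + 2323/1324) + 23493)*(-130 - 17850) = (2333889/1170416 + 23493)*(-17980) = (27498916977/1170416)*(-17980) = -123607631811615/292604 ≈ -4.2244e+8)
J + V = 1/17324 - 123607631811615/292604 = -267672326688015707/633633962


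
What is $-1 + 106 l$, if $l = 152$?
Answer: $16111$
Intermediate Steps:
$-1 + 106 l = -1 + 106 \cdot 152 = -1 + 16112 = 16111$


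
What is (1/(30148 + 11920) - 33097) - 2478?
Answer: -1496569099/42068 ≈ -35575.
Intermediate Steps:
(1/(30148 + 11920) - 33097) - 2478 = (1/42068 - 33097) - 2478 = -1392324595/42068 - 2478 = -1496569099/42068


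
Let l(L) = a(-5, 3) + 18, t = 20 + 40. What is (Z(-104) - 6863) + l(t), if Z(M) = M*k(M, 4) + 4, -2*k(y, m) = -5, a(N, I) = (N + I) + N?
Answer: -7108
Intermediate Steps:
a(N, I) = I + 2*N (a(N, I) = (I + N) + N = I + 2*N)
t = 60
k(y, m) = 5/2 (k(y, m) = -1/2*(-5) = 5/2)
l(L) = 11 (l(L) = (3 + 2*(-5)) + 18 = (3 - 10) + 18 = -7 + 18 = 11)
Z(M) = 4 + 5*M/2 (Z(M) = M*(5/2) + 4 = 5*M/2 + 4 = 4 + 5*M/2)
(Z(-104) - 6863) + l(t) = ((4 + (5/2)*(-104)) - 6863) + 11 = ((4 - 260) - 6863) + 11 = (-256 - 6863) + 11 = -7119 + 11 = -7108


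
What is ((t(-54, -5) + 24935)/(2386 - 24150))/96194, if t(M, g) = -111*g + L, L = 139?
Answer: -25629/2093566216 ≈ -1.2242e-5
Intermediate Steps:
t(M, g) = 139 - 111*g (t(M, g) = -111*g + 139 = 139 - 111*g)
((t(-54, -5) + 24935)/(2386 - 24150))/96194 = (((139 - 111*(-5)) + 24935)/(2386 - 24150))/96194 = (((139 + 555) + 24935)/(-21764))*(1/96194) = ((694 + 24935)*(-1/21764))*(1/96194) = (25629*(-1/21764))*(1/96194) = -25629/21764*1/96194 = -25629/2093566216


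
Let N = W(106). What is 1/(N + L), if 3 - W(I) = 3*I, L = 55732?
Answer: 1/55417 ≈ 1.8045e-5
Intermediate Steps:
W(I) = 3 - 3*I
N = -315 (N = 3 - 3*106 = 3 - 318 = -315)
1/(N + L) = 1/(-315 + 55732) = 1/55417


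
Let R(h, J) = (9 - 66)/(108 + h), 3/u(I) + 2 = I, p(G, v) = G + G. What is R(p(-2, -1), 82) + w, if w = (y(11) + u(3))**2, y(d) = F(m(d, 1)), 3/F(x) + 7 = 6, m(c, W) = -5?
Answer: -57/104 ≈ -0.54808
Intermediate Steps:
p(G, v) = 2*G
u(I) = 3/(-2 + I)
F(x) = -3 (F(x) = 3/(-7 + 6) = 3/(-1) = 3*(-1) = -3)
y(d) = -3
R(h, J) = -57/(108 + h)
w = 0 (w = (-3 + 3/(-2 + 3))**2 = (-3 + 3/1)**2 = (-3 + 3*1)**2 = (-3 + 3)**2 = 0**2 = 0)
R(p(-2, -1), 82) + w = -57/(108 + 2*(-2)) + 0 = -57/(108 - 4) + 0 = -57/104 + 0 = -57/104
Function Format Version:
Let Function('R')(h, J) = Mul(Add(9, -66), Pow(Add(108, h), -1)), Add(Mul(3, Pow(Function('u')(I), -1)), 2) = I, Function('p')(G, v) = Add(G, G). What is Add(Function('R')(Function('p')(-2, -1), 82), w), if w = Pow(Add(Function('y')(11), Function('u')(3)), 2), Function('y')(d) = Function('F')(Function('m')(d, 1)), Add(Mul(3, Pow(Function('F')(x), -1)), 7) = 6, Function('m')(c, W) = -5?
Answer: Rational(-57, 104) ≈ -0.54808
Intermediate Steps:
Function('p')(G, v) = Mul(2, G)
Function('u')(I) = Mul(3, Pow(Add(-2, I), -1))
Function('F')(x) = -3 (Function('F')(x) = Mul(3, Pow(Add(-7, 6), -1)) = Mul(3, Pow(-1, -1)) = Mul(3, -1) = -3)
Function('y')(d) = -3
Function('R')(h, J) = Mul(-57, Pow(Add(108, h), -1))
w = 0 (w = Pow(Add(-3, Mul(3, Pow(Add(-2, 3), -1))), 2) = Pow(Add(-3, Mul(3, Pow(1, -1))), 2) = Pow(Add(-3, Mul(3, 1)), 2) = Pow(Add(-3, 3), 2) = Pow(0, 2) = 0)
Add(Function('R')(Function('p')(-2, -1), 82), w) = Add(Mul(-57, Pow(Add(108, Mul(2, -2)), -1)), 0) = Add(Mul(-57, Pow(Add(108, -4), -1)), 0) = Add(Mul(-57, Pow(104, -1)), 0) = Add(Mul(-57, Rational(1, 104)), 0) = Add(Rational(-57, 104), 0) = Rational(-57, 104)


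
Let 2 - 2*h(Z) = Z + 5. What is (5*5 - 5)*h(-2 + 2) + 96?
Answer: 66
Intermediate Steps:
h(Z) = -3/2 - Z/2 (h(Z) = 1 - (Z + 5)/2 = 1 - (5 + Z)/2 = 1 + (-5/2 - Z/2) = -3/2 - Z/2)
(5*5 - 5)*h(-2 + 2) + 96 = (5*5 - 5)*(-3/2 - (-2 + 2)/2) + 96 = (25 - 5)*(-3/2 - ½*0) + 96 = 20*(-3/2 + 0) + 96 = 20*(-3/2) + 96 = -30 + 96 = 66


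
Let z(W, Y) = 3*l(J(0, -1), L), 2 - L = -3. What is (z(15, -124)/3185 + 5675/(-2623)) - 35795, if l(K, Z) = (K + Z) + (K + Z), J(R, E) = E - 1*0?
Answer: -299058569648/8354255 ≈ -35797.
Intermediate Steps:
J(R, E) = E (J(R, E) = E + 0 = E)
L = 5 (L = 2 - 1*(-3) = 2 + 3 = 5)
l(K, Z) = 2*K + 2*Z
z(W, Y) = 24 (z(W, Y) = 3*(2*(-1) + 2*5) = 3*(-2 + 10) = 3*8 = 24)
(z(15, -124)/3185 + 5675/(-2623)) - 35795 = (24/3185 + 5675/(-2623)) - 35795 = (24*(1/3185) + 5675*(-1/2623)) - 35795 = (24/3185 - 5675/2623) - 35795 = -18011923/8354255 - 35795 = -299058569648/8354255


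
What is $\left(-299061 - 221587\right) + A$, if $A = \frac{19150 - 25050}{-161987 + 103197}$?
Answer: $- \frac{3060889002}{5879} \approx -5.2065 \cdot 10^{5}$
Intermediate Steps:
$A = \frac{590}{5879}$ ($A = - \frac{5900}{-58790} = \left(-5900\right) \left(- \frac{1}{58790}\right) = \frac{590}{5879} \approx 0.10036$)
$\left(-299061 - 221587\right) + A = \left(-299061 - 221587\right) + \frac{590}{5879} = -520648 + \frac{590}{5879} = - \frac{3060889002}{5879}$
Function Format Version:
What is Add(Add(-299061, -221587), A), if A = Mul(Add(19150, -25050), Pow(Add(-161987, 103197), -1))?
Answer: Rational(-3060889002, 5879) ≈ -5.2065e+5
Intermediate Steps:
A = Rational(590, 5879) (A = Mul(-5900, Pow(-58790, -1)) = Mul(-5900, Rational(-1, 58790)) = Rational(590, 5879) ≈ 0.10036)
Add(Add(-299061, -221587), A) = Add(Add(-299061, -221587), Rational(590, 5879)) = Add(-520648, Rational(590, 5879)) = Rational(-3060889002, 5879)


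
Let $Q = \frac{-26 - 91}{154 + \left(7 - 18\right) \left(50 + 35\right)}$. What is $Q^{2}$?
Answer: $\frac{13689}{609961} \approx 0.022442$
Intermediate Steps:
$Q = \frac{117}{781}$ ($Q = - \frac{117}{154 - 935} = - \frac{117}{-781} = \left(-117\right) \left(- \frac{1}{781}\right) = \frac{117}{781} \approx 0.14981$)
$Q^{2} = \left(\frac{117}{781}\right)^{2} = \frac{13689}{609961}$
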